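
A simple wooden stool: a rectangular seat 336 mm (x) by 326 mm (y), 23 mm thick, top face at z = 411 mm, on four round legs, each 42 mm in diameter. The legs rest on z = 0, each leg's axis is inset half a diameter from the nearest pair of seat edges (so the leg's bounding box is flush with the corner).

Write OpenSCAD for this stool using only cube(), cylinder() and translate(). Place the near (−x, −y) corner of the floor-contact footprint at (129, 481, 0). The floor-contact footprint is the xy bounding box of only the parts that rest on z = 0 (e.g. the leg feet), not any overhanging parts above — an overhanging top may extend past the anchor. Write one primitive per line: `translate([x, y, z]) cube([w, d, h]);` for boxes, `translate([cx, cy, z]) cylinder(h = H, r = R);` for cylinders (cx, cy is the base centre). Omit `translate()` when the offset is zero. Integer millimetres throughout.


translate([129, 481, 388]) cube([336, 326, 23]);
translate([150, 502, 0]) cylinder(h = 388, r = 21);
translate([444, 502, 0]) cylinder(h = 388, r = 21);
translate([150, 786, 0]) cylinder(h = 388, r = 21);
translate([444, 786, 0]) cylinder(h = 388, r = 21);


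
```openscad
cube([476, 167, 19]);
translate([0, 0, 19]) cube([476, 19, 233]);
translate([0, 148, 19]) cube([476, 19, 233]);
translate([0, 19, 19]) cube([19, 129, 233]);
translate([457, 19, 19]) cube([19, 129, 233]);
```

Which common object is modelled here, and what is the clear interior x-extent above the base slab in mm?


An open box. The internal width is 438 mm.

A 476×167 base slab with four walls standing on it — an open box. The base is 476 mm wide and the walls are 19 mm thick, so the internal width is 476 − 2 × 19 = 438 mm.


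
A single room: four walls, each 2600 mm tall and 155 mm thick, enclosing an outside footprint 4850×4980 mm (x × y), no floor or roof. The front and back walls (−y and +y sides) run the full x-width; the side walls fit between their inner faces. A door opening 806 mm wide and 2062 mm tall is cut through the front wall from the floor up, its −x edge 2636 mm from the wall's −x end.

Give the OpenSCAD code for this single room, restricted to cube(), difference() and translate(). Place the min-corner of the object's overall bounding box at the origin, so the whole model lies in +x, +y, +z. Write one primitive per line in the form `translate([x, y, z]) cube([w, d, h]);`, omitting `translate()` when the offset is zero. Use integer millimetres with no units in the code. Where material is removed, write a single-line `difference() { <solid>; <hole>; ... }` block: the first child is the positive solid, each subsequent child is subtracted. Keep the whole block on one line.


difference() { cube([4850, 155, 2600]); translate([2636, 0, 0]) cube([806, 155, 2062]); }
translate([0, 4825, 0]) cube([4850, 155, 2600]);
translate([0, 155, 0]) cube([155, 4670, 2600]);
translate([4695, 155, 0]) cube([155, 4670, 2600]);


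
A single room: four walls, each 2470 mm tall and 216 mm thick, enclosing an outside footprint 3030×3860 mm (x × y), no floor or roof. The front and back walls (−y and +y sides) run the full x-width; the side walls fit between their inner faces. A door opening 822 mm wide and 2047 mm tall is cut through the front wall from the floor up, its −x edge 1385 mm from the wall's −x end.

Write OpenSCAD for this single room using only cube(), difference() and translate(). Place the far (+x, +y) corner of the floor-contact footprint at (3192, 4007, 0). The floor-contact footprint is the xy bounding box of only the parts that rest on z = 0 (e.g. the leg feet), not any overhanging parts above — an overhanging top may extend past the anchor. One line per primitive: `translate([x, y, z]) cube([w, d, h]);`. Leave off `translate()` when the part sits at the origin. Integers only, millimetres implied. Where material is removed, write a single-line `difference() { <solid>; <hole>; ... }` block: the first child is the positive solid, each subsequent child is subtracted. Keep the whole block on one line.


difference() { translate([162, 147, 0]) cube([3030, 216, 2470]); translate([1547, 147, 0]) cube([822, 216, 2047]); }
translate([162, 3791, 0]) cube([3030, 216, 2470]);
translate([162, 363, 0]) cube([216, 3428, 2470]);
translate([2976, 363, 0]) cube([216, 3428, 2470]);


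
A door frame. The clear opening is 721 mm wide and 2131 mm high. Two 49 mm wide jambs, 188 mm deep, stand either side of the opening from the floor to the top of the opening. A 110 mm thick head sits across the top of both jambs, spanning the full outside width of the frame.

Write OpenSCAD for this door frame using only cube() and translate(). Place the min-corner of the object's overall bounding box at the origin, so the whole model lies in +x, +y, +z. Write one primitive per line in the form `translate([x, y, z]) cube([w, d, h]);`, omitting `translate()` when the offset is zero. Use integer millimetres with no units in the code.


cube([49, 188, 2131]);
translate([770, 0, 0]) cube([49, 188, 2131]);
translate([0, 0, 2131]) cube([819, 188, 110]);


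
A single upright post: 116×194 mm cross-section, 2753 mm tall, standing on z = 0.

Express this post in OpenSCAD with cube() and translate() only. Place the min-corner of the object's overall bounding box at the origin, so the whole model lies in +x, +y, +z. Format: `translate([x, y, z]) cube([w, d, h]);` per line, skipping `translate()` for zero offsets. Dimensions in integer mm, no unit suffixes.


cube([116, 194, 2753]);


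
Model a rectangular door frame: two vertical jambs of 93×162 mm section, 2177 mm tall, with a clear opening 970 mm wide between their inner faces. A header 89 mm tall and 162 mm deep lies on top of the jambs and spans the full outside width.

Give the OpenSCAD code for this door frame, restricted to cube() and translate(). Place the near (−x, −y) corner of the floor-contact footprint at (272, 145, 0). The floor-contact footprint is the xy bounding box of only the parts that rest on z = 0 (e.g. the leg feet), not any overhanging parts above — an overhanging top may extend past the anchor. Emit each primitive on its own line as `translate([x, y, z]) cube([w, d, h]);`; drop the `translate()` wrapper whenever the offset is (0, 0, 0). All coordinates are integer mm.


translate([272, 145, 0]) cube([93, 162, 2177]);
translate([1335, 145, 0]) cube([93, 162, 2177]);
translate([272, 145, 2177]) cube([1156, 162, 89]);


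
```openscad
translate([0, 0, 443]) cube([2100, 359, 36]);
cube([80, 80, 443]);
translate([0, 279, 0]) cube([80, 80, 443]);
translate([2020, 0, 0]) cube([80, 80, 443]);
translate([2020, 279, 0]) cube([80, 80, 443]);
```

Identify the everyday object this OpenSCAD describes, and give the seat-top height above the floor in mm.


A bench. The seat-top height is 479 mm.

A long slab on four corner posts — a bench. The slab sits at z = 443 with thickness 36, so the top is 443 + 36 = 479 mm.


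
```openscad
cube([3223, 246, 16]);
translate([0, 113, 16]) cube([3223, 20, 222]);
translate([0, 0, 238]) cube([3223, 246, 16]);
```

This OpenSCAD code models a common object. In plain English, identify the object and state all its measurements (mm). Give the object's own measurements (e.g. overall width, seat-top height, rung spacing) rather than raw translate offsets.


An I-beam lying along x, 3223 mm long. Overall section height 254 mm. Two flanges 246 mm wide (y) and 16 mm thick, one on the floor and one at the top; a web 20 mm thick runs between them, centred on the flange width.


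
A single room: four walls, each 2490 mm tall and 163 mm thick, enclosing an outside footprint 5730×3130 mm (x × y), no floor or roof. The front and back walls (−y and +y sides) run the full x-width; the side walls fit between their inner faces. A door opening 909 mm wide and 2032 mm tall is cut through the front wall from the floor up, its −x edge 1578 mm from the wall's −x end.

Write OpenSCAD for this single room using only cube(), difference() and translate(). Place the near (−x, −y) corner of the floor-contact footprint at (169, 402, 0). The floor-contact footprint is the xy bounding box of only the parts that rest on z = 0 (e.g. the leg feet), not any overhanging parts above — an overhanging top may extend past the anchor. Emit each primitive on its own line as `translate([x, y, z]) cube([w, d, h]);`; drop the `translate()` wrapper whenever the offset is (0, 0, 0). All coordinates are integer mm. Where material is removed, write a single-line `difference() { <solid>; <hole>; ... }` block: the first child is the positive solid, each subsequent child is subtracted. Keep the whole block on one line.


difference() { translate([169, 402, 0]) cube([5730, 163, 2490]); translate([1747, 402, 0]) cube([909, 163, 2032]); }
translate([169, 3369, 0]) cube([5730, 163, 2490]);
translate([169, 565, 0]) cube([163, 2804, 2490]);
translate([5736, 565, 0]) cube([163, 2804, 2490]);


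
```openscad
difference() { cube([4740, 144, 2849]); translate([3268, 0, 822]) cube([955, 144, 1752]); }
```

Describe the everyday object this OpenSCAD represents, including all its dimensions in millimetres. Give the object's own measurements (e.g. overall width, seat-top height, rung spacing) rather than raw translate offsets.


A wall 4740 mm long (x), 144 mm thick (y), 2849 mm tall, with a rectangular window opening cut through it. The opening is 955 mm wide and 1752 mm tall; its sill is at z = 822 mm and its near (−x) edge is 3268 mm from the wall's −x end. The opening passes through the full wall thickness.


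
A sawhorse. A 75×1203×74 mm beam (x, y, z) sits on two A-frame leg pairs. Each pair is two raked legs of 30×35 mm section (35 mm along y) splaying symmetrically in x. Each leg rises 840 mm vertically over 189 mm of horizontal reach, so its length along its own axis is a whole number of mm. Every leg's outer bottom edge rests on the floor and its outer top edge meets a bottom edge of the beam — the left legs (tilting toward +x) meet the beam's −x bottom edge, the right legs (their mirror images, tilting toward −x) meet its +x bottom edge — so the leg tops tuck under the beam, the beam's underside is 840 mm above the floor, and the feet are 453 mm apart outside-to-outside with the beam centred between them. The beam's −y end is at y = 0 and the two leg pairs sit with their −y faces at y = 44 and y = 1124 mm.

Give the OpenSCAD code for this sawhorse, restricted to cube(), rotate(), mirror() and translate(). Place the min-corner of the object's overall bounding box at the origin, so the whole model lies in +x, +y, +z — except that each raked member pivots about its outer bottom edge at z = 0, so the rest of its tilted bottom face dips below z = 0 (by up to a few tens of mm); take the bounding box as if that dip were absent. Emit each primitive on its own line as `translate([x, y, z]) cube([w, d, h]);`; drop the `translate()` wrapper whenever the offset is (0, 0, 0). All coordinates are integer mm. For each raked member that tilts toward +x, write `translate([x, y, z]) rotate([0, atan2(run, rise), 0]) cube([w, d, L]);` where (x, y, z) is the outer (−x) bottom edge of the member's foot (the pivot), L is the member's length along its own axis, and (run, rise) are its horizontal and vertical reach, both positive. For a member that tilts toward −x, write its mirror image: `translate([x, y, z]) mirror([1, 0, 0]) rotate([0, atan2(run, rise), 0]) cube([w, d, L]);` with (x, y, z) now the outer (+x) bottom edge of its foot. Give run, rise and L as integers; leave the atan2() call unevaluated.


translate([189, 0, 840]) cube([75, 1203, 74]);
translate([0, 44, 0]) rotate([0, atan2(189, 840), 0]) cube([30, 35, 861]);
translate([453, 44, 0]) mirror([1, 0, 0]) rotate([0, atan2(189, 840), 0]) cube([30, 35, 861]);
translate([0, 1124, 0]) rotate([0, atan2(189, 840), 0]) cube([30, 35, 861]);
translate([453, 1124, 0]) mirror([1, 0, 0]) rotate([0, atan2(189, 840), 0]) cube([30, 35, 861]);


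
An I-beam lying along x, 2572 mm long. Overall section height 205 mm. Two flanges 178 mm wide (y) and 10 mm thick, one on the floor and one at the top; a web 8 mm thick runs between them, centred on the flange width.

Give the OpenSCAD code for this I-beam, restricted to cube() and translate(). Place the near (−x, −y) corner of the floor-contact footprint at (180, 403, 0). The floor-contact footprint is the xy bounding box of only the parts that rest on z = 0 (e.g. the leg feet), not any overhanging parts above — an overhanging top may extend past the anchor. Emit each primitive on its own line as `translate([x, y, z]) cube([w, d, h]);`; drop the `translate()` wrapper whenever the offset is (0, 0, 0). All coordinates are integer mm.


translate([180, 403, 0]) cube([2572, 178, 10]);
translate([180, 488, 10]) cube([2572, 8, 185]);
translate([180, 403, 195]) cube([2572, 178, 10]);


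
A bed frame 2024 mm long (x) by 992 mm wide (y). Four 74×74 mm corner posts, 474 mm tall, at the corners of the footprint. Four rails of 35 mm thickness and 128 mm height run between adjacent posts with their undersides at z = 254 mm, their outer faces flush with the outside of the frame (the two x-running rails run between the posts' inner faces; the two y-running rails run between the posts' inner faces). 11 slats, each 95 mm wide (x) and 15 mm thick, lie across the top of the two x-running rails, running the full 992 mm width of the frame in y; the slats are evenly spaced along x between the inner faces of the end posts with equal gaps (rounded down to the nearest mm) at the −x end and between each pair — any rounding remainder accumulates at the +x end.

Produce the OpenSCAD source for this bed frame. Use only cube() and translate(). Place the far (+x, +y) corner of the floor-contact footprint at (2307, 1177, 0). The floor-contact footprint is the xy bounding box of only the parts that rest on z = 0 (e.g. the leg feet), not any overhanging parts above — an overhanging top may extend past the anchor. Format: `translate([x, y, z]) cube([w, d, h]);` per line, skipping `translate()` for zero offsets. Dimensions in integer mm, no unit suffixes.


translate([283, 185, 0]) cube([74, 74, 474]);
translate([283, 1103, 0]) cube([74, 74, 474]);
translate([2233, 185, 0]) cube([74, 74, 474]);
translate([2233, 1103, 0]) cube([74, 74, 474]);
translate([357, 185, 254]) cube([1876, 35, 128]);
translate([357, 1142, 254]) cube([1876, 35, 128]);
translate([283, 259, 254]) cube([35, 844, 128]);
translate([2272, 259, 254]) cube([35, 844, 128]);
translate([426, 185, 382]) cube([95, 992, 15]);
translate([590, 185, 382]) cube([95, 992, 15]);
translate([754, 185, 382]) cube([95, 992, 15]);
translate([918, 185, 382]) cube([95, 992, 15]);
translate([1082, 185, 382]) cube([95, 992, 15]);
translate([1246, 185, 382]) cube([95, 992, 15]);
translate([1410, 185, 382]) cube([95, 992, 15]);
translate([1574, 185, 382]) cube([95, 992, 15]);
translate([1738, 185, 382]) cube([95, 992, 15]);
translate([1902, 185, 382]) cube([95, 992, 15]);
translate([2066, 185, 382]) cube([95, 992, 15]);


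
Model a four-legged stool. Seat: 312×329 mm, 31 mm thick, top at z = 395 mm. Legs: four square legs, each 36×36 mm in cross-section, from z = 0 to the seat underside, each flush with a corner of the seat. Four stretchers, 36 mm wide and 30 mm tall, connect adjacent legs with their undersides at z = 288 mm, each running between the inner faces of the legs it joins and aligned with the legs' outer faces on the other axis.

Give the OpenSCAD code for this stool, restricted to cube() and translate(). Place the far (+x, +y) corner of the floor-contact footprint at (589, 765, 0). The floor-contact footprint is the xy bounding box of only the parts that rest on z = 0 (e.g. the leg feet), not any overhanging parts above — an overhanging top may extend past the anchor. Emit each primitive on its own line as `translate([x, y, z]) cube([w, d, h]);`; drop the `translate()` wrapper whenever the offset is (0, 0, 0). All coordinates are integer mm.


// leg_h = 395 - 31 = 364
// stretcher span = 312 - 2*36 = 240
translate([277, 436, 364]) cube([312, 329, 31]);
translate([277, 436, 0]) cube([36, 36, 364]);
translate([553, 436, 0]) cube([36, 36, 364]);
translate([277, 729, 0]) cube([36, 36, 364]);
translate([553, 729, 0]) cube([36, 36, 364]);
translate([313, 436, 288]) cube([240, 36, 30]);
translate([313, 729, 288]) cube([240, 36, 30]);
translate([277, 472, 288]) cube([36, 257, 30]);
translate([553, 472, 288]) cube([36, 257, 30]);


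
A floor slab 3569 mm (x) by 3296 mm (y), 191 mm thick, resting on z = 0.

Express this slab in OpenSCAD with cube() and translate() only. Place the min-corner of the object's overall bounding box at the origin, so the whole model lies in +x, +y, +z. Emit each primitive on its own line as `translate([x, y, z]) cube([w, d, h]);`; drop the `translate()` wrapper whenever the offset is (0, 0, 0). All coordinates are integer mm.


cube([3569, 3296, 191]);


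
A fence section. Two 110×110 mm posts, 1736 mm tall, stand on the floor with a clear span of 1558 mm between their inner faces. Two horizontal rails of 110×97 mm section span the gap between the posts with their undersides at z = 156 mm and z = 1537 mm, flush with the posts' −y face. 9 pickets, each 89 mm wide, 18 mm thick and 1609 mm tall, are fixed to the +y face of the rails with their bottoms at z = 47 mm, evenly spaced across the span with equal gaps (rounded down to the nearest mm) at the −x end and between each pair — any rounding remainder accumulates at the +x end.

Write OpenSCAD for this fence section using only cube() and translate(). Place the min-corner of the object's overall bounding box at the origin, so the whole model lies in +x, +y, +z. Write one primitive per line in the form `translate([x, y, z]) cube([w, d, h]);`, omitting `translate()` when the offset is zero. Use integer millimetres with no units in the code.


cube([110, 110, 1736]);
translate([1668, 0, 0]) cube([110, 110, 1736]);
translate([110, 0, 156]) cube([1558, 110, 97]);
translate([110, 0, 1537]) cube([1558, 110, 97]);
translate([185, 110, 47]) cube([89, 18, 1609]);
translate([349, 110, 47]) cube([89, 18, 1609]);
translate([513, 110, 47]) cube([89, 18, 1609]);
translate([677, 110, 47]) cube([89, 18, 1609]);
translate([841, 110, 47]) cube([89, 18, 1609]);
translate([1005, 110, 47]) cube([89, 18, 1609]);
translate([1169, 110, 47]) cube([89, 18, 1609]);
translate([1333, 110, 47]) cube([89, 18, 1609]);
translate([1497, 110, 47]) cube([89, 18, 1609]);


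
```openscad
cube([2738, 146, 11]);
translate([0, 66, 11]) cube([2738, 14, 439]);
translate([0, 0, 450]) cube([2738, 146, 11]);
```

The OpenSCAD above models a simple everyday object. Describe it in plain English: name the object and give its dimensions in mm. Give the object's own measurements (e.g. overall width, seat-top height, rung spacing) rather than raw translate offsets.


An I-beam lying along x, 2738 mm long. Overall section height 461 mm. Two flanges 146 mm wide (y) and 11 mm thick, one on the floor and one at the top; a web 14 mm thick runs between them, centred on the flange width.


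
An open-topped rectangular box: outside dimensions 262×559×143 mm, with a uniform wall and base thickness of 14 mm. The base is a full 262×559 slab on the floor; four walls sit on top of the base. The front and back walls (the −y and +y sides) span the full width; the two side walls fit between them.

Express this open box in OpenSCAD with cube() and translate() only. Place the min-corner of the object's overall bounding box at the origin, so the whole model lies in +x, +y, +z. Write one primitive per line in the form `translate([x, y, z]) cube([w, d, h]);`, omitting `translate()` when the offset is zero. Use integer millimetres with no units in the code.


cube([262, 559, 14]);
translate([0, 0, 14]) cube([262, 14, 129]);
translate([0, 545, 14]) cube([262, 14, 129]);
translate([0, 14, 14]) cube([14, 531, 129]);
translate([248, 14, 14]) cube([14, 531, 129]);


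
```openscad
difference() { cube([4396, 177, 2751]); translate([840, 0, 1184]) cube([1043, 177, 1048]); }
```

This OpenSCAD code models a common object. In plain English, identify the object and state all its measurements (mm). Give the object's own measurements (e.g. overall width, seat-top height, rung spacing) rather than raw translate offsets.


A wall 4396 mm long (x), 177 mm thick (y), 2751 mm tall, with a rectangular window opening cut through it. The opening is 1043 mm wide and 1048 mm tall; its sill is at z = 1184 mm and its near (−x) edge is 840 mm from the wall's −x end. The opening passes through the full wall thickness.


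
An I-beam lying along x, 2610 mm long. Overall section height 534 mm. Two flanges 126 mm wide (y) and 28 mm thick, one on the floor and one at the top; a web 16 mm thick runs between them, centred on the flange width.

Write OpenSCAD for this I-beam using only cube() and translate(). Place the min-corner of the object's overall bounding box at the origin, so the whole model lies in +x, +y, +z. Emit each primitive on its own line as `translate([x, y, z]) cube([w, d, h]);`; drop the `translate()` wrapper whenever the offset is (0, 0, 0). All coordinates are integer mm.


cube([2610, 126, 28]);
translate([0, 55, 28]) cube([2610, 16, 478]);
translate([0, 0, 506]) cube([2610, 126, 28]);


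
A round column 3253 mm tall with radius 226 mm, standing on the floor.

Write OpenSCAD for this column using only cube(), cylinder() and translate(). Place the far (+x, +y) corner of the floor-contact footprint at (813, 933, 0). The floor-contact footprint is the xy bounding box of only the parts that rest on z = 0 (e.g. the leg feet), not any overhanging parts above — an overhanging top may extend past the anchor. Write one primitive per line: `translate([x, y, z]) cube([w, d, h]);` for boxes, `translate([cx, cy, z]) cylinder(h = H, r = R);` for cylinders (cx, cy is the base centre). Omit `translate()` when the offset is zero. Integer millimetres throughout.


translate([587, 707, 0]) cylinder(h = 3253, r = 226);


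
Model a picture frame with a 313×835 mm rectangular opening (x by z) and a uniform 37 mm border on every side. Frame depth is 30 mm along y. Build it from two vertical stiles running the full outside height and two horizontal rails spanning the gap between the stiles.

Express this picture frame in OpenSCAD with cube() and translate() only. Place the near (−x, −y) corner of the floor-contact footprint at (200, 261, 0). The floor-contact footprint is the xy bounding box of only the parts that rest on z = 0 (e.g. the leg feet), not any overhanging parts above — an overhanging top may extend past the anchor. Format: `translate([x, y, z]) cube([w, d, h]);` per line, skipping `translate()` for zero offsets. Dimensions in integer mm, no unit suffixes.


translate([200, 261, 0]) cube([37, 30, 909]);
translate([550, 261, 0]) cube([37, 30, 909]);
translate([237, 261, 0]) cube([313, 30, 37]);
translate([237, 261, 872]) cube([313, 30, 37]);


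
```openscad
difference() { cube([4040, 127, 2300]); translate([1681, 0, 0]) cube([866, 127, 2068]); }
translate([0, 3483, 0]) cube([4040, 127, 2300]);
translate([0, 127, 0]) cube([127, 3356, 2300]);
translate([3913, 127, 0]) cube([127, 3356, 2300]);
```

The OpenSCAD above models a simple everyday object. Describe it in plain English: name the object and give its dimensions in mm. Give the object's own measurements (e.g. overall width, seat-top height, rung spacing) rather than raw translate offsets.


A single room: four walls, each 2300 mm tall and 127 mm thick, enclosing an outside footprint 4040×3610 mm (x × y), no floor or roof. The front and back walls (−y and +y sides) run the full x-width; the side walls fit between their inner faces. A door opening 866 mm wide and 2068 mm tall is cut through the front wall from the floor up, its −x edge 1681 mm from the wall's −x end.


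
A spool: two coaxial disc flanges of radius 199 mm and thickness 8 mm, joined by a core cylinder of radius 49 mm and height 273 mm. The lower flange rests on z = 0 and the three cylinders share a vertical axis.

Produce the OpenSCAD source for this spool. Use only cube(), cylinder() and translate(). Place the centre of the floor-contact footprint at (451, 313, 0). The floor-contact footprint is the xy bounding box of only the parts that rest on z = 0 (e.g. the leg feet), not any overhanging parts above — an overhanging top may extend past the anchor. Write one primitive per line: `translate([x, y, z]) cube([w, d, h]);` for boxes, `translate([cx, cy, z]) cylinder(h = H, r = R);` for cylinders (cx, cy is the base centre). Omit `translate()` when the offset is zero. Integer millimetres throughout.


translate([451, 313, 0]) cylinder(h = 8, r = 199);
translate([451, 313, 8]) cylinder(h = 273, r = 49);
translate([451, 313, 281]) cylinder(h = 8, r = 199);


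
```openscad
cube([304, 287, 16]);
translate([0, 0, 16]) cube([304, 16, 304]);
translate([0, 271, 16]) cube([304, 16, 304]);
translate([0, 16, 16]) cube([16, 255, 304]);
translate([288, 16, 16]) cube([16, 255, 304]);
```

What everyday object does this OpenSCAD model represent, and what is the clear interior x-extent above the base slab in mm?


An open box. The internal width is 272 mm.

A 304×287 base slab with four walls standing on it — an open box. The base is 304 mm wide and the walls are 16 mm thick, so the internal width is 304 − 2 × 16 = 272 mm.


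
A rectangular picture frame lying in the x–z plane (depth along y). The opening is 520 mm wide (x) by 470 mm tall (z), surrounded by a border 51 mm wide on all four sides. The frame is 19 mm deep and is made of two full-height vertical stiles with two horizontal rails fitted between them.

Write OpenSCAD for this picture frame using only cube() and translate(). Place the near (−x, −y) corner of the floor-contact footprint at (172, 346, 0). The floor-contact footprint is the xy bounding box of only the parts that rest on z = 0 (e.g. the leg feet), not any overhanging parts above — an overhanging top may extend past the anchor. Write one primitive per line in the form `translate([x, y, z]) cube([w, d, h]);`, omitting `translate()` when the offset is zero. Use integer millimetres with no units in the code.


translate([172, 346, 0]) cube([51, 19, 572]);
translate([743, 346, 0]) cube([51, 19, 572]);
translate([223, 346, 0]) cube([520, 19, 51]);
translate([223, 346, 521]) cube([520, 19, 51]);


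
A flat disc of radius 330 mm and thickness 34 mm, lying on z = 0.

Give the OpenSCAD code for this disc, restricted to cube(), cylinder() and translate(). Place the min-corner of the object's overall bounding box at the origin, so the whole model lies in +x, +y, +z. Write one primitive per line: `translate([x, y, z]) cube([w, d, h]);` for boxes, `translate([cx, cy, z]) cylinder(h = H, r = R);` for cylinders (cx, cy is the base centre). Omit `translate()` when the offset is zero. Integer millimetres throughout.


translate([330, 330, 0]) cylinder(h = 34, r = 330);


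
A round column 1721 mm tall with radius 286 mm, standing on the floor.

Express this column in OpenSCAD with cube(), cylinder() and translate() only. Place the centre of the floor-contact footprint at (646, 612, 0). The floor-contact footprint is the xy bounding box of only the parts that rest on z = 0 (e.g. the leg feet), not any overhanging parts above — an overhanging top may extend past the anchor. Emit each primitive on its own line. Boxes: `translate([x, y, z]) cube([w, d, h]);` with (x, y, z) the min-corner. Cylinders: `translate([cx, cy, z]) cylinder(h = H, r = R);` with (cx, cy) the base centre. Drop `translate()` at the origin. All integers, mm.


translate([646, 612, 0]) cylinder(h = 1721, r = 286);


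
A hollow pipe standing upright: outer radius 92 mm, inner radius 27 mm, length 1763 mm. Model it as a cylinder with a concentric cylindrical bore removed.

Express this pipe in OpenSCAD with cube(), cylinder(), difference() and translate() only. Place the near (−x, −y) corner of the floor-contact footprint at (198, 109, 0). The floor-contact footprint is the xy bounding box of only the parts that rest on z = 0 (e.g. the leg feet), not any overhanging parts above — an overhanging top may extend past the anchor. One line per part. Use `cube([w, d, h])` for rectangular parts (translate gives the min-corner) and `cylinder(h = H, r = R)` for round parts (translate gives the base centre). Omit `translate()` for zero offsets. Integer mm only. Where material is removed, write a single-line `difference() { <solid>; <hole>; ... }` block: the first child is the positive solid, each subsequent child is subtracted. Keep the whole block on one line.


difference() { translate([290, 201, 0]) cylinder(h = 1763, r = 92); translate([290, 201, 0]) cylinder(h = 1763, r = 27); }


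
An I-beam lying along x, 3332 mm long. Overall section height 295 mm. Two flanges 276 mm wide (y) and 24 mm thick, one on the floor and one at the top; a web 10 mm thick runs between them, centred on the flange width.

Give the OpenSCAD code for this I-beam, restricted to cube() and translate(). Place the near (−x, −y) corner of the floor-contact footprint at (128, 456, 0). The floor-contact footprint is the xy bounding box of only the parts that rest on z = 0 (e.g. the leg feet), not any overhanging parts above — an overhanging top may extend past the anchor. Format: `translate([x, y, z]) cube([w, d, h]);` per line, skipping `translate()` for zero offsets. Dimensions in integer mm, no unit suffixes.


translate([128, 456, 0]) cube([3332, 276, 24]);
translate([128, 589, 24]) cube([3332, 10, 247]);
translate([128, 456, 271]) cube([3332, 276, 24]);


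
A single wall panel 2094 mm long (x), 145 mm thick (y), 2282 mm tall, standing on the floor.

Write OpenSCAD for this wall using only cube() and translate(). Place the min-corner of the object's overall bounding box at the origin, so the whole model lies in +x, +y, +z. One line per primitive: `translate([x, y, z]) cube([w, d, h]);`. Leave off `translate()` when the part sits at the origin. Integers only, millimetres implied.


cube([2094, 145, 2282]);


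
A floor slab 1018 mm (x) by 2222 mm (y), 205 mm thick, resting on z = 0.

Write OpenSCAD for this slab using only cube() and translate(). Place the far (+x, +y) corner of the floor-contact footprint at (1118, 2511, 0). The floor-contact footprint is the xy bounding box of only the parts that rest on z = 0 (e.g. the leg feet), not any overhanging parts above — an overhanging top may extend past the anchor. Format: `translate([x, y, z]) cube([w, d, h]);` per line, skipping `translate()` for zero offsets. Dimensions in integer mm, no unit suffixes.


translate([100, 289, 0]) cube([1018, 2222, 205]);


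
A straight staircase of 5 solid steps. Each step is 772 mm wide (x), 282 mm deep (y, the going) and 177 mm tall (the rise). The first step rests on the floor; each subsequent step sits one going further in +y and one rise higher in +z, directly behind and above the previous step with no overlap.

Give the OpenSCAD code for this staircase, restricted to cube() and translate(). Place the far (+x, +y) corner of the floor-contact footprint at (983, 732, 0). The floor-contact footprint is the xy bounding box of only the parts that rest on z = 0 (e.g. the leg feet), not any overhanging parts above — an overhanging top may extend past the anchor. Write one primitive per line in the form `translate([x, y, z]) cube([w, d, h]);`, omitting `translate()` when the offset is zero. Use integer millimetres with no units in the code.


translate([211, 450, 0]) cube([772, 282, 177]);
translate([211, 732, 177]) cube([772, 282, 177]);
translate([211, 1014, 354]) cube([772, 282, 177]);
translate([211, 1296, 531]) cube([772, 282, 177]);
translate([211, 1578, 708]) cube([772, 282, 177]);


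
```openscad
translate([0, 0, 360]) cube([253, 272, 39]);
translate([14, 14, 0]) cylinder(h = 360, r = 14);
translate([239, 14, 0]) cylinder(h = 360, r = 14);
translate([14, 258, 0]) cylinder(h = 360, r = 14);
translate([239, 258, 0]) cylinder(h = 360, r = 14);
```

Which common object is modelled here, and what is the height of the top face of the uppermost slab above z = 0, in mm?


A stool. The seat height is 399 mm.

A 253×272×39 slab at z = 360 on four corner cylinders — a stool. The seat top is 360 + 39 = 399 mm.


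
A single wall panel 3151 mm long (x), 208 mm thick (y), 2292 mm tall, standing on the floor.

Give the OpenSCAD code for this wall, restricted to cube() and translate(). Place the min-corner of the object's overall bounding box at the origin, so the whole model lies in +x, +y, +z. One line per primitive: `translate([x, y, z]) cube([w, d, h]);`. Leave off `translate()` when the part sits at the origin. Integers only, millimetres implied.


cube([3151, 208, 2292]);


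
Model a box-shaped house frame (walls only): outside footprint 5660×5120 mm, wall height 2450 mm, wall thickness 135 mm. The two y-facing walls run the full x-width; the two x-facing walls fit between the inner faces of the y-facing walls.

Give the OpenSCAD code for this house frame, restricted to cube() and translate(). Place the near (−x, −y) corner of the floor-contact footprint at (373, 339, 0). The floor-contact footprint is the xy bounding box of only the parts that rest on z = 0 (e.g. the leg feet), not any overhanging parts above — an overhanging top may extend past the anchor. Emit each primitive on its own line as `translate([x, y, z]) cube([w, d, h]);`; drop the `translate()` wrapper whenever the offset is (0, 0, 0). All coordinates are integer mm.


translate([373, 339, 0]) cube([5660, 135, 2450]);
translate([373, 5324, 0]) cube([5660, 135, 2450]);
translate([373, 474, 0]) cube([135, 4850, 2450]);
translate([5898, 474, 0]) cube([135, 4850, 2450]);


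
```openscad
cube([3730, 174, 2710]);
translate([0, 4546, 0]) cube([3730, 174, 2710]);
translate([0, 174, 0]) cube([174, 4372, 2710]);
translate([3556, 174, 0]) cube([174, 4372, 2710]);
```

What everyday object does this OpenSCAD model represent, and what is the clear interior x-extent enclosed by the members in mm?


A house (or room) frame. The interior width is 3382 mm.

Four 2710 mm walls enclosing a rectangle with no floor or roof — a room or house frame. Outside width is 3730 mm and wall thickness is 174 mm, so the interior width is 3730 − 2 × 174 = 3382 mm.


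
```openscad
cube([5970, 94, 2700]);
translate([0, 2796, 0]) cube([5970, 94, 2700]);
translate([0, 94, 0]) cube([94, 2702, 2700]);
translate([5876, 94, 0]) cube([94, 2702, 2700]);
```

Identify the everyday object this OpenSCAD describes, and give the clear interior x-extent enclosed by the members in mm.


A house (or room) frame. The interior width is 5782 mm.

Four 2700 mm walls enclosing a rectangle with no floor or roof — a room or house frame. Outside width is 5970 mm and wall thickness is 94 mm, so the interior width is 5970 − 2 × 94 = 5782 mm.


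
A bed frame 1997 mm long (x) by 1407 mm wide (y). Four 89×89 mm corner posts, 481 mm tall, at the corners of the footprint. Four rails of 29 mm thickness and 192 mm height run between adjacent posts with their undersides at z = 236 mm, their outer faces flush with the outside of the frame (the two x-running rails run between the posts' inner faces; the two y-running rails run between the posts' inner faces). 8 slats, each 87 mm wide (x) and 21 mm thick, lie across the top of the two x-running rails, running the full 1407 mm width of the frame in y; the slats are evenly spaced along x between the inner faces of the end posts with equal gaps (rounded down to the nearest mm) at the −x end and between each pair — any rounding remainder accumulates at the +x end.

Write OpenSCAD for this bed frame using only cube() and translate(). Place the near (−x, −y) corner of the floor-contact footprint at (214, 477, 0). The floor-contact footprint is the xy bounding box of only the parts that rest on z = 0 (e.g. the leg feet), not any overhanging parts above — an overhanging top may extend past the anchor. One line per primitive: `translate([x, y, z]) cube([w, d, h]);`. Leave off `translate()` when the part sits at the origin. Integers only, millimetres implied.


translate([214, 477, 0]) cube([89, 89, 481]);
translate([214, 1795, 0]) cube([89, 89, 481]);
translate([2122, 477, 0]) cube([89, 89, 481]);
translate([2122, 1795, 0]) cube([89, 89, 481]);
translate([303, 477, 236]) cube([1819, 29, 192]);
translate([303, 1855, 236]) cube([1819, 29, 192]);
translate([214, 566, 236]) cube([29, 1229, 192]);
translate([2182, 566, 236]) cube([29, 1229, 192]);
translate([427, 477, 428]) cube([87, 1407, 21]);
translate([638, 477, 428]) cube([87, 1407, 21]);
translate([849, 477, 428]) cube([87, 1407, 21]);
translate([1060, 477, 428]) cube([87, 1407, 21]);
translate([1271, 477, 428]) cube([87, 1407, 21]);
translate([1482, 477, 428]) cube([87, 1407, 21]);
translate([1693, 477, 428]) cube([87, 1407, 21]);
translate([1904, 477, 428]) cube([87, 1407, 21]);


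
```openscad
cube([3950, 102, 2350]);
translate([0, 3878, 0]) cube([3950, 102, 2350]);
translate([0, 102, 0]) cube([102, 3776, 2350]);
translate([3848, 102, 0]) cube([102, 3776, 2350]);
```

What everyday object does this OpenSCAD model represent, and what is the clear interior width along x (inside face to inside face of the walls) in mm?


A house (or room) frame. The interior width is 3746 mm.

Four 2350 mm walls enclosing a rectangle with no floor or roof — a room or house frame. Outside width is 3950 mm and wall thickness is 102 mm, so the interior width is 3950 − 2 × 102 = 3746 mm.


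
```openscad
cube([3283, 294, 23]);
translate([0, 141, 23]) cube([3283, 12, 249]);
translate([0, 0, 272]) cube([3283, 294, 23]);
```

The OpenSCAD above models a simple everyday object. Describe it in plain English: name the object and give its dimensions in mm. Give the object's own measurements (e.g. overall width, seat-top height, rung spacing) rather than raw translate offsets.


An I-beam lying along x, 3283 mm long. Overall section height 295 mm. Two flanges 294 mm wide (y) and 23 mm thick, one on the floor and one at the top; a web 12 mm thick runs between them, centred on the flange width.


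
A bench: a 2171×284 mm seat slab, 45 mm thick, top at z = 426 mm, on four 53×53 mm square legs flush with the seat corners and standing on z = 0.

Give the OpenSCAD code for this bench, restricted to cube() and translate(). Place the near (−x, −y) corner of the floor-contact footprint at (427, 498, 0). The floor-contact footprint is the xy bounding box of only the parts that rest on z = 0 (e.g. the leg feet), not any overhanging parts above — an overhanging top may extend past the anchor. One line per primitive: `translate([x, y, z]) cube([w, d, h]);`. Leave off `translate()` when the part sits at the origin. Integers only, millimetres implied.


translate([427, 498, 381]) cube([2171, 284, 45]);
translate([427, 498, 0]) cube([53, 53, 381]);
translate([427, 729, 0]) cube([53, 53, 381]);
translate([2545, 498, 0]) cube([53, 53, 381]);
translate([2545, 729, 0]) cube([53, 53, 381]);


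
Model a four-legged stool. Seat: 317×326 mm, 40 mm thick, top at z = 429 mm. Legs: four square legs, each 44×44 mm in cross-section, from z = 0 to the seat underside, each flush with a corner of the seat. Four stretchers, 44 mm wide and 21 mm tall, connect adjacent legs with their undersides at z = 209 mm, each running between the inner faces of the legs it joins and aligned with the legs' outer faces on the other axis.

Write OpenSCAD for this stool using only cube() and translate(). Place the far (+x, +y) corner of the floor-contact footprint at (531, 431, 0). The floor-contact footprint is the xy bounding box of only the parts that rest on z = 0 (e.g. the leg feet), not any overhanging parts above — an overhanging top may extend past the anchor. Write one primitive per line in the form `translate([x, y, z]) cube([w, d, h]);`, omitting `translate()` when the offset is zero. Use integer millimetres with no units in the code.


translate([214, 105, 389]) cube([317, 326, 40]);
translate([214, 105, 0]) cube([44, 44, 389]);
translate([487, 105, 0]) cube([44, 44, 389]);
translate([214, 387, 0]) cube([44, 44, 389]);
translate([487, 387, 0]) cube([44, 44, 389]);
translate([258, 105, 209]) cube([229, 44, 21]);
translate([258, 387, 209]) cube([229, 44, 21]);
translate([214, 149, 209]) cube([44, 238, 21]);
translate([487, 149, 209]) cube([44, 238, 21]);
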